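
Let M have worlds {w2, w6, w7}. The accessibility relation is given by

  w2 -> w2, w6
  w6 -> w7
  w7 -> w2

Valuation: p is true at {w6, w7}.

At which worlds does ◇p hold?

{w2, w6}

w2: successors {w2, w6}; p there: w2:F, w6:T. ✓
w6: successors {w7}; p there: w7:T. ✓
w7: successors {w2}; p there: w2:F. ✗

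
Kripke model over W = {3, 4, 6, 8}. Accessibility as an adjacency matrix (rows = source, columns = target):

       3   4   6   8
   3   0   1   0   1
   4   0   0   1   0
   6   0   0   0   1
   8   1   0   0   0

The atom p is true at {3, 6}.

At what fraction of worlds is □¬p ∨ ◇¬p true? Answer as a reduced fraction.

1/2

3: □¬p is T, ◇¬p is T. ✓
4: □¬p is F, ◇¬p is F. ✗
6: □¬p is T, ◇¬p is T. ✓
8: □¬p is F, ◇¬p is F. ✗
That's 2 of 4 worlds, so 2/4 = 1/2.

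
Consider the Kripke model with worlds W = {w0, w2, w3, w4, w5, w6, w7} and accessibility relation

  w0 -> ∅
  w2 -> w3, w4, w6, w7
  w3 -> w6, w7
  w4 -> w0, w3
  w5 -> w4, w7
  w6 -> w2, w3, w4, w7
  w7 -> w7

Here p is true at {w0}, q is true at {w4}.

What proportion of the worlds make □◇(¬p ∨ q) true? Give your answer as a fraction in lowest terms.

w0: no successors, so □◇(¬p ∨ q) holds vacuously. ✓
w2: successors {w3, w4, w6, w7}; ◇(¬p ∨ q) there: w3:T, w4:T, w6:T, w7:T. ✓
w3: successors {w6, w7}; ◇(¬p ∨ q) there: w6:T, w7:T. ✓
w4: successors {w0, w3}; ◇(¬p ∨ q) there: w0:F, w3:T. ✗
w5: successors {w4, w7}; ◇(¬p ∨ q) there: w4:T, w7:T. ✓
w6: successors {w2, w3, w4, w7}; ◇(¬p ∨ q) there: w2:T, w3:T, w4:T, w7:T. ✓
w7: successors {w7}; ◇(¬p ∨ q) there: w7:T. ✓
That's 6 of 7 worlds, so 6/7.

6/7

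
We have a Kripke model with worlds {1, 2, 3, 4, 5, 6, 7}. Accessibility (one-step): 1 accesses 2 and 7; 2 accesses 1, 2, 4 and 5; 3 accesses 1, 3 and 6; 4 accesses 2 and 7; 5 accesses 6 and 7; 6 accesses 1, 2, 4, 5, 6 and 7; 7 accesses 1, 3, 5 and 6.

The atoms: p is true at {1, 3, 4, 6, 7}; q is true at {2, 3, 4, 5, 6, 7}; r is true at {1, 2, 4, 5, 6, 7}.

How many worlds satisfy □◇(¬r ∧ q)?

1: successors {2, 7}; ◇(¬r ∧ q) there: 2:F, 7:T. ✗
2: successors {1, 2, 4, 5}; ◇(¬r ∧ q) there: 1:F, 2:F, 4:F, 5:F. ✗
3: successors {1, 3, 6}; ◇(¬r ∧ q) there: 1:F, 3:T, 6:F. ✗
4: successors {2, 7}; ◇(¬r ∧ q) there: 2:F, 7:T. ✗
5: successors {6, 7}; ◇(¬r ∧ q) there: 6:F, 7:T. ✗
6: successors {1, 2, 4, 5, 6, 7}; ◇(¬r ∧ q) there: 1:F, 2:F, 4:F, 5:F, 6:F, 7:T. ✗
7: successors {1, 3, 5, 6}; ◇(¬r ∧ q) there: 1:F, 3:T, 5:F, 6:F. ✗
Satisfying worlds: ∅.

0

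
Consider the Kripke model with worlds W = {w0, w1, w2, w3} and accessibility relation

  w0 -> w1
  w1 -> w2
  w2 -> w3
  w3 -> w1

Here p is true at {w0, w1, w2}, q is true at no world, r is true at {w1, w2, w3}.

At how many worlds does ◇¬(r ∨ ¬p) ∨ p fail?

1

w0: ◇¬(r ∨ ¬p) is F, p is T. ✓
w1: ◇¬(r ∨ ¬p) is F, p is T. ✓
w2: ◇¬(r ∨ ¬p) is F, p is T. ✓
w3: ◇¬(r ∨ ¬p) is F, p is F. ✗
Satisfying worlds: {w0, w1, w2}.
So ◇¬(r ∨ ¬p) ∨ p fails at the other 1 world.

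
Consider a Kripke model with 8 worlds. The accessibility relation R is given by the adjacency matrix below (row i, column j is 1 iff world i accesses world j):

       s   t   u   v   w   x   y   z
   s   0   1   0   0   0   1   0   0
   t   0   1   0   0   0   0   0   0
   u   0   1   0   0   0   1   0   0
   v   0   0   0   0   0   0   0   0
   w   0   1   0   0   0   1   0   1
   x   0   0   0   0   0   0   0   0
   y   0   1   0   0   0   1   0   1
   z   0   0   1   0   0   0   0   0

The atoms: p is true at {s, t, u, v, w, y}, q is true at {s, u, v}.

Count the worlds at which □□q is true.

2

s: successors {t, x}; □q there: t:F, x:T. ✗
t: successors {t}; □q there: t:F. ✗
u: successors {t, x}; □q there: t:F, x:T. ✗
v: no successors, so □□q holds vacuously. ✓
w: successors {t, x, z}; □q there: t:F, x:T, z:T. ✗
x: no successors, so □□q holds vacuously. ✓
y: successors {t, x, z}; □q there: t:F, x:T, z:T. ✗
z: successors {u}; □q there: u:F. ✗
Satisfying worlds: {v, x}.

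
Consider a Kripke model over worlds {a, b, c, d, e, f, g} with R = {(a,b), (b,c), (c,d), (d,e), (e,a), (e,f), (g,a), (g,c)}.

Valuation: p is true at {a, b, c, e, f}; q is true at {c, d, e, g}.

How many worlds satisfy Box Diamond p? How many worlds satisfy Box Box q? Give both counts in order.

For Box Diamond p:
a: successors {b}; Diamond p there: b:T. ✓
b: successors {c}; Diamond p there: c:F. ✗
c: successors {d}; Diamond p there: d:T. ✓
d: successors {e}; Diamond p there: e:T. ✓
e: successors {a, f}; Diamond p there: a:T, f:F. ✗
f: no successors, so Box Diamond p holds vacuously. ✓
g: successors {a, c}; Diamond p there: a:T, c:F. ✗
— 4 worlds.
For Box Box q:
a: successors {b}; Box q there: b:T. ✓
b: successors {c}; Box q there: c:T. ✓
c: successors {d}; Box q there: d:T. ✓
d: successors {e}; Box q there: e:F. ✗
e: successors {a, f}; Box q there: a:F, f:T. ✗
f: no successors, so Box Box q holds vacuously. ✓
g: successors {a, c}; Box q there: a:F, c:T. ✗
— 4 worlds.

4 and 4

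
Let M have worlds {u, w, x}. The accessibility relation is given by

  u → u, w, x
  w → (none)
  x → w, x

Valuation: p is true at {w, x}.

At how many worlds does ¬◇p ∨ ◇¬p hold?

2

u: ¬◇p is F, ◇¬p is T. ✓
w: ¬◇p is T, ◇¬p is F. ✓
x: ¬◇p is F, ◇¬p is F. ✗
Satisfying worlds: {u, w}.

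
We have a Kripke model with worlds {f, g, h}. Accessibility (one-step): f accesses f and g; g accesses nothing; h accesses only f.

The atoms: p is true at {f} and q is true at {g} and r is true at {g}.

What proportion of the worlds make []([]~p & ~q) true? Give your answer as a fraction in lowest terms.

1/3

f: successors {f, g}; []~p & ~q there: f:F, g:F. ✗
g: no successors, so []([]~p & ~q) holds vacuously. ✓
h: successors {f}; []~p & ~q there: f:F. ✗
That's 1 of 3 worlds, so 1/3.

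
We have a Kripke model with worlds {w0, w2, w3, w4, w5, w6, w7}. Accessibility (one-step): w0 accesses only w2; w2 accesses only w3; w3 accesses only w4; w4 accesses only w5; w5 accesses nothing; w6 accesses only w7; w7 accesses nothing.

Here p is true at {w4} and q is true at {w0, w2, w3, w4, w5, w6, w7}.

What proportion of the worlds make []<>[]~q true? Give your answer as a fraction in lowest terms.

3/7

w0: successors {w2}; <>[]~q there: w2:F. ✗
w2: successors {w3}; <>[]~q there: w3:F. ✗
w3: successors {w4}; <>[]~q there: w4:T. ✓
w4: successors {w5}; <>[]~q there: w5:F. ✗
w5: no successors, so []<>[]~q holds vacuously. ✓
w6: successors {w7}; <>[]~q there: w7:F. ✗
w7: no successors, so []<>[]~q holds vacuously. ✓
That's 3 of 7 worlds, so 3/7.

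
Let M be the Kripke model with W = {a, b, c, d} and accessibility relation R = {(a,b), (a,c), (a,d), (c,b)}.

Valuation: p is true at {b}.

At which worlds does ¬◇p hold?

{b, d}

a: ◇p is T. ✗
b: ◇p is F. ✓
c: ◇p is T. ✗
d: ◇p is F. ✓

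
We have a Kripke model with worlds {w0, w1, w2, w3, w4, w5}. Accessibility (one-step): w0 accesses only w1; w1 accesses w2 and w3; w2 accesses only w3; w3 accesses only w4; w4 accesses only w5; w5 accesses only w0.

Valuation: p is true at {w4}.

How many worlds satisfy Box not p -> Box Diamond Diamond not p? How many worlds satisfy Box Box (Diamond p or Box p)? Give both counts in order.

5 and 0

For Box not p -> Box Diamond Diamond not p:
w0: Box not p is T, Box Diamond Diamond not p is T. ✓
w1: Box not p is T, Box Diamond Diamond not p is F. ✗
w2: Box not p is T, Box Diamond Diamond not p is T. ✓
w3: Box not p is F, Box Diamond Diamond not p is T. ✓
w4: Box not p is T, Box Diamond Diamond not p is T. ✓
w5: Box not p is T, Box Diamond Diamond not p is T. ✓
— 5 worlds.
For Box Box (Diamond p or Box p):
w0: successors {w1}; Box (Diamond p or Box p) there: w1:F. ✗
w1: successors {w2, w3}; Box (Diamond p or Box p) there: w2:T, w3:F. ✗
w2: successors {w3}; Box (Diamond p or Box p) there: w3:F. ✗
w3: successors {w4}; Box (Diamond p or Box p) there: w4:F. ✗
w4: successors {w5}; Box (Diamond p or Box p) there: w5:F. ✗
w5: successors {w0}; Box (Diamond p or Box p) there: w0:F. ✗
— 0 worlds.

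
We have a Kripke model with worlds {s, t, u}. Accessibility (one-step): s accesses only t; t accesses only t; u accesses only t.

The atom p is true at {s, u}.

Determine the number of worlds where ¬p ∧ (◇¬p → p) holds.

0

s: ¬p is F, ◇¬p → p is T. ✗
t: ¬p is T, ◇¬p → p is F. ✗
u: ¬p is F, ◇¬p → p is T. ✗
Satisfying worlds: ∅.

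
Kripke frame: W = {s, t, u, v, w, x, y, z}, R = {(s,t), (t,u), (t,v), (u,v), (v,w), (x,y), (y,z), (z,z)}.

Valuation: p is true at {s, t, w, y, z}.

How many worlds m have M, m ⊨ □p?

6

s: successors {t}; p there: t:T. ✓
t: successors {u, v}; p there: u:F, v:F. ✗
u: successors {v}; p there: v:F. ✗
v: successors {w}; p there: w:T. ✓
w: no successors, so □p holds vacuously. ✓
x: successors {y}; p there: y:T. ✓
y: successors {z}; p there: z:T. ✓
z: successors {z}; p there: z:T. ✓
Satisfying worlds: {s, v, w, x, y, z}.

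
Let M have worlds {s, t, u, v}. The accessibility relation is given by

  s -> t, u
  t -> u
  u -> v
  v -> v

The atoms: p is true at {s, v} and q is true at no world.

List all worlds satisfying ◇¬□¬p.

{s, t, u, v}

s: successors {t, u}; ¬□¬p there: t:F, u:T. ✓
t: successors {u}; ¬□¬p there: u:T. ✓
u: successors {v}; ¬□¬p there: v:T. ✓
v: successors {v}; ¬□¬p there: v:T. ✓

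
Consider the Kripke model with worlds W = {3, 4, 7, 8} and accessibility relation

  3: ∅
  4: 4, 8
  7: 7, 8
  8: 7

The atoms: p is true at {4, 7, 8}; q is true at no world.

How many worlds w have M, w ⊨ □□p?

4

3: no successors, so □□p holds vacuously. ✓
4: successors {4, 8}; □p there: 4:T, 8:T. ✓
7: successors {7, 8}; □p there: 7:T, 8:T. ✓
8: successors {7}; □p there: 7:T. ✓
Satisfying worlds: {3, 4, 7, 8}.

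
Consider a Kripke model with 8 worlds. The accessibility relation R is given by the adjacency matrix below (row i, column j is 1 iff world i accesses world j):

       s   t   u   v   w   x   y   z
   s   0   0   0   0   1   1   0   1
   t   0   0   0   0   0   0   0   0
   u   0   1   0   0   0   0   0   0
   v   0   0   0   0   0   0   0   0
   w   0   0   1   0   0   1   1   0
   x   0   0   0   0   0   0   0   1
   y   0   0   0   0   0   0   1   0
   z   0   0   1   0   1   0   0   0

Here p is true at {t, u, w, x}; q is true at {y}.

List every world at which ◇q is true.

{w, y}

s: successors {w, x, z}; q there: w:F, x:F, z:F. ✗
t: no successors, so ◇q fails. ✗
u: successors {t}; q there: t:F. ✗
v: no successors, so ◇q fails. ✗
w: successors {u, x, y}; q there: u:F, x:F, y:T. ✓
x: successors {z}; q there: z:F. ✗
y: successors {y}; q there: y:T. ✓
z: successors {u, w}; q there: u:F, w:F. ✗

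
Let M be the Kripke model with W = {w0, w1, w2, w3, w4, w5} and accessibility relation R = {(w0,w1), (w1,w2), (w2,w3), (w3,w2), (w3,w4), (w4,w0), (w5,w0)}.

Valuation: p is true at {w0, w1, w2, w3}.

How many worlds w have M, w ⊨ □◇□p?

4

w0: successors {w1}; ◇□p there: w1:T. ✓
w1: successors {w2}; ◇□p there: w2:F. ✗
w2: successors {w3}; ◇□p there: w3:T. ✓
w3: successors {w2, w4}; ◇□p there: w2:F, w4:T. ✗
w4: successors {w0}; ◇□p there: w0:T. ✓
w5: successors {w0}; ◇□p there: w0:T. ✓
Satisfying worlds: {w0, w2, w4, w5}.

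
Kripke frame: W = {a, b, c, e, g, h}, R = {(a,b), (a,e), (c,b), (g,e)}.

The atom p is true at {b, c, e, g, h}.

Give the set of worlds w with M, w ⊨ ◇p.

a: successors {b, e}; p there: b:T, e:T. ✓
b: no successors, so ◇p fails. ✗
c: successors {b}; p there: b:T. ✓
e: no successors, so ◇p fails. ✗
g: successors {e}; p there: e:T. ✓
h: no successors, so ◇p fails. ✗

{a, c, g}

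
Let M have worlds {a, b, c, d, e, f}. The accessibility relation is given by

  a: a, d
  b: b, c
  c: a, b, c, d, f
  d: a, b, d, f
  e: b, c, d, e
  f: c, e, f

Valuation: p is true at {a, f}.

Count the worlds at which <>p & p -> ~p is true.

a: <>p & p is T, ~p is F. ✗
b: <>p & p is F, ~p is T. ✓
c: <>p & p is F, ~p is T. ✓
d: <>p & p is F, ~p is T. ✓
e: <>p & p is F, ~p is T. ✓
f: <>p & p is T, ~p is F. ✗
Satisfying worlds: {b, c, d, e}.

4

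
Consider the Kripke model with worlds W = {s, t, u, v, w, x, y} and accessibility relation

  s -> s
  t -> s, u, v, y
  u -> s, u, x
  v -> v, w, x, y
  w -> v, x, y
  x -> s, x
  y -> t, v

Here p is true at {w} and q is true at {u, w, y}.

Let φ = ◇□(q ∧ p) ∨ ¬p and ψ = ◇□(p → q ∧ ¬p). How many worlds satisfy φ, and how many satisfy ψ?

For ◇□(q ∧ p) ∨ ¬p:
s: ◇□(q ∧ p) is F, ¬p is T. ✓
t: ◇□(q ∧ p) is F, ¬p is T. ✓
u: ◇□(q ∧ p) is F, ¬p is T. ✓
v: ◇□(q ∧ p) is F, ¬p is T. ✓
w: ◇□(q ∧ p) is F, ¬p is F. ✗
x: ◇□(q ∧ p) is F, ¬p is T. ✓
y: ◇□(q ∧ p) is F, ¬p is T. ✓
— 6 worlds.
For ◇□(p → q ∧ ¬p):
s: successors {s}; □(p → q ∧ ¬p) there: s:T. ✓
t: successors {s, u, v, y}; □(p → q ∧ ¬p) there: s:T, u:T, v:F, y:T. ✓
u: successors {s, u, x}; □(p → q ∧ ¬p) there: s:T, u:T, x:T. ✓
v: successors {v, w, x, y}; □(p → q ∧ ¬p) there: v:F, w:T, x:T, y:T. ✓
w: successors {v, x, y}; □(p → q ∧ ¬p) there: v:F, x:T, y:T. ✓
x: successors {s, x}; □(p → q ∧ ¬p) there: s:T, x:T. ✓
y: successors {t, v}; □(p → q ∧ ¬p) there: t:T, v:F. ✓
— 7 worlds.

6 and 7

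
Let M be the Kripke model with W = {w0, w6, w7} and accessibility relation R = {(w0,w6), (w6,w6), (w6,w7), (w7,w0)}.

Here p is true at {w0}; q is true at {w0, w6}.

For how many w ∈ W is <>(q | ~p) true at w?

3

w0: successors {w6}; q | ~p there: w6:T. ✓
w6: successors {w6, w7}; q | ~p there: w6:T, w7:T. ✓
w7: successors {w0}; q | ~p there: w0:T. ✓
Satisfying worlds: {w0, w6, w7}.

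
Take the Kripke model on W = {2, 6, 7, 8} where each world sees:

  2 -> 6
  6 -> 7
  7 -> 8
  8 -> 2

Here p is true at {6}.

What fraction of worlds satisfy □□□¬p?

3/4

2: successors {6}; □□¬p there: 6:T. ✓
6: successors {7}; □□¬p there: 7:T. ✓
7: successors {8}; □□¬p there: 8:F. ✗
8: successors {2}; □□¬p there: 2:T. ✓
That's 3 of 4 worlds, so 3/4.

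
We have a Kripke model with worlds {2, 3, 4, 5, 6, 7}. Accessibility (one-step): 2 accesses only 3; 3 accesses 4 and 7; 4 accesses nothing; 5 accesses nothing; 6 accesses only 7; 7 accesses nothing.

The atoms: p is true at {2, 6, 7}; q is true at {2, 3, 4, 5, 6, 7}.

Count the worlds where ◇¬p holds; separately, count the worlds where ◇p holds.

2 and 2

For ◇¬p:
2: successors {3}; ¬p there: 3:T. ✓
3: successors {4, 7}; ¬p there: 4:T, 7:F. ✓
4: no successors, so ◇¬p fails. ✗
5: no successors, so ◇¬p fails. ✗
6: successors {7}; ¬p there: 7:F. ✗
7: no successors, so ◇¬p fails. ✗
— 2 worlds.
For ◇p:
2: successors {3}; p there: 3:F. ✗
3: successors {4, 7}; p there: 4:F, 7:T. ✓
4: no successors, so ◇p fails. ✗
5: no successors, so ◇p fails. ✗
6: successors {7}; p there: 7:T. ✓
7: no successors, so ◇p fails. ✗
— 2 worlds.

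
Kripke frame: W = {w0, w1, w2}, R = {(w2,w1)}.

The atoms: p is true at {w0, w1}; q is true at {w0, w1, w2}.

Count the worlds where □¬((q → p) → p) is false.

1

w0: no successors, so □¬((q → p) → p) holds vacuously. ✓
w1: no successors, so □¬((q → p) → p) holds vacuously. ✓
w2: successors {w1}; ¬((q → p) → p) there: w1:F. ✗
Satisfying worlds: {w0, w1}.
So □¬((q → p) → p) fails at the other 1 world.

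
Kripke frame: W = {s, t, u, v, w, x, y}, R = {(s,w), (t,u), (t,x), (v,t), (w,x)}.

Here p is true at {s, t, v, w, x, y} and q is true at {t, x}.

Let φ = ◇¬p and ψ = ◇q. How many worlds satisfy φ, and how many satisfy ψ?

1 and 3

For ◇¬p:
s: successors {w}; ¬p there: w:F. ✗
t: successors {u, x}; ¬p there: u:T, x:F. ✓
u: no successors, so ◇¬p fails. ✗
v: successors {t}; ¬p there: t:F. ✗
w: successors {x}; ¬p there: x:F. ✗
x: no successors, so ◇¬p fails. ✗
y: no successors, so ◇¬p fails. ✗
— 1 world.
For ◇q:
s: successors {w}; q there: w:F. ✗
t: successors {u, x}; q there: u:F, x:T. ✓
u: no successors, so ◇q fails. ✗
v: successors {t}; q there: t:T. ✓
w: successors {x}; q there: x:T. ✓
x: no successors, so ◇q fails. ✗
y: no successors, so ◇q fails. ✗
— 3 worlds.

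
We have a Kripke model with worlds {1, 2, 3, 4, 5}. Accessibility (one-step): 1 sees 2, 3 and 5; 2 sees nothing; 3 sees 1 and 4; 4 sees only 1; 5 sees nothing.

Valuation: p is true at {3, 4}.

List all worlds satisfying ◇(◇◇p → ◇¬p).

{1, 3, 4}

1: successors {2, 3, 5}; ◇◇p → ◇¬p there: 2:T, 3:T, 5:T. ✓
2: no successors, so ◇(◇◇p → ◇¬p) fails. ✗
3: successors {1, 4}; ◇◇p → ◇¬p there: 1:T, 4:T. ✓
4: successors {1}; ◇◇p → ◇¬p there: 1:T. ✓
5: no successors, so ◇(◇◇p → ◇¬p) fails. ✗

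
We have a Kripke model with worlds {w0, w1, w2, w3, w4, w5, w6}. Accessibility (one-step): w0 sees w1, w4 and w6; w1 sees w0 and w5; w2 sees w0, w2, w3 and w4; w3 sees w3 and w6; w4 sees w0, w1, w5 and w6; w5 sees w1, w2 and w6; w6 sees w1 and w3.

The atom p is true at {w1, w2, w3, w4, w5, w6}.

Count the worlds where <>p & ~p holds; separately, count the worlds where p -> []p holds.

For <>p & ~p:
w0: <>p is T, ~p is T. ✓
w1: <>p is T, ~p is F. ✗
w2: <>p is T, ~p is F. ✗
w3: <>p is T, ~p is F. ✗
w4: <>p is T, ~p is F. ✗
w5: <>p is T, ~p is F. ✗
w6: <>p is T, ~p is F. ✗
— 1 world.
For p -> []p:
w0: p is F, []p is T. ✓
w1: p is T, []p is F. ✗
w2: p is T, []p is F. ✗
w3: p is T, []p is T. ✓
w4: p is T, []p is F. ✗
w5: p is T, []p is T. ✓
w6: p is T, []p is T. ✓
— 4 worlds.

1 and 4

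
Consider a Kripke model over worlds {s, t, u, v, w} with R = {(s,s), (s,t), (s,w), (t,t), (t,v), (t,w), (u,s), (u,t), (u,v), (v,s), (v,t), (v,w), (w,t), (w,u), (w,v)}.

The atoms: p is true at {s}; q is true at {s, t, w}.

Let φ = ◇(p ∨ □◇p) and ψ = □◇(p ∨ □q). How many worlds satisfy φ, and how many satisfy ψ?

3 and 5

For ◇(p ∨ □◇p):
s: successors {s, t, w}; p ∨ □◇p there: s:T, t:F, w:F. ✓
t: successors {t, v, w}; p ∨ □◇p there: t:F, v:F, w:F. ✗
u: successors {s, t, v}; p ∨ □◇p there: s:T, t:F, v:F. ✓
v: successors {s, t, w}; p ∨ □◇p there: s:T, t:F, w:F. ✓
w: successors {t, u, v}; p ∨ □◇p there: t:F, u:F, v:F. ✗
— 3 worlds.
For □◇(p ∨ □q):
s: successors {s, t, w}; ◇(p ∨ □q) there: s:T, t:T, w:T. ✓
t: successors {t, v, w}; ◇(p ∨ □q) there: t:T, v:T, w:T. ✓
u: successors {s, t, v}; ◇(p ∨ □q) there: s:T, t:T, v:T. ✓
v: successors {s, t, w}; ◇(p ∨ □q) there: s:T, t:T, w:T. ✓
w: successors {t, u, v}; ◇(p ∨ □q) there: t:T, u:T, v:T. ✓
— 5 worlds.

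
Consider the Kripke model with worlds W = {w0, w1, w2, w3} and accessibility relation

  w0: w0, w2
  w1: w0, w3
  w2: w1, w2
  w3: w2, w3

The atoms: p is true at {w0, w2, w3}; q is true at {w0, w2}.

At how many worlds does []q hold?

1

w0: successors {w0, w2}; q there: w0:T, w2:T. ✓
w1: successors {w0, w3}; q there: w0:T, w3:F. ✗
w2: successors {w1, w2}; q there: w1:F, w2:T. ✗
w3: successors {w2, w3}; q there: w2:T, w3:F. ✗
Satisfying worlds: {w0}.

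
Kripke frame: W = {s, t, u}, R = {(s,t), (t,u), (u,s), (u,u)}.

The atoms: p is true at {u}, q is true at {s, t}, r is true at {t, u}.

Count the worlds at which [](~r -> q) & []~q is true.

1

s: [](~r -> q) is T, []~q is F. ✗
t: [](~r -> q) is T, []~q is T. ✓
u: [](~r -> q) is T, []~q is F. ✗
Satisfying worlds: {t}.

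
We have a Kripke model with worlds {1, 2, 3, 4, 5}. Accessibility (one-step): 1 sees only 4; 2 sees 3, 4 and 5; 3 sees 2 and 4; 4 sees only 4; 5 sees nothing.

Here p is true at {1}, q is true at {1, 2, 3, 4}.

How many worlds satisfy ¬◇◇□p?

1: ◇◇□p is F. ✓
2: ◇◇□p is F. ✓
3: ◇◇□p is T. ✗
4: ◇◇□p is F. ✓
5: ◇◇□p is F. ✓
Satisfying worlds: {1, 2, 4, 5}.

4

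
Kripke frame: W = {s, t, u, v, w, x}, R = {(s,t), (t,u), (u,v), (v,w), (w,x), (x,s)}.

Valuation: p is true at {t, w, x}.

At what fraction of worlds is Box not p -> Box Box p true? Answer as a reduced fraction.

5/6

s: Box not p is F, Box Box p is F. ✓
t: Box not p is T, Box Box p is F. ✗
u: Box not p is T, Box Box p is T. ✓
v: Box not p is F, Box Box p is T. ✓
w: Box not p is F, Box Box p is F. ✓
x: Box not p is T, Box Box p is T. ✓
That's 5 of 6 worlds, so 5/6.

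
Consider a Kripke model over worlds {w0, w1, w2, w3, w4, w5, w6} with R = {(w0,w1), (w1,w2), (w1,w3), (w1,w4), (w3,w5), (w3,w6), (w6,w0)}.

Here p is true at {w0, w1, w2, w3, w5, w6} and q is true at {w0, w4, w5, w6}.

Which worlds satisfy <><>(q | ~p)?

w0: successors {w1}; <>(q | ~p) there: w1:T. ✓
w1: successors {w2, w3, w4}; <>(q | ~p) there: w2:F, w3:T, w4:F. ✓
w2: no successors, so <><>(q | ~p) fails. ✗
w3: successors {w5, w6}; <>(q | ~p) there: w5:F, w6:T. ✓
w4: no successors, so <><>(q | ~p) fails. ✗
w5: no successors, so <><>(q | ~p) fails. ✗
w6: successors {w0}; <>(q | ~p) there: w0:F. ✗

{w0, w1, w3}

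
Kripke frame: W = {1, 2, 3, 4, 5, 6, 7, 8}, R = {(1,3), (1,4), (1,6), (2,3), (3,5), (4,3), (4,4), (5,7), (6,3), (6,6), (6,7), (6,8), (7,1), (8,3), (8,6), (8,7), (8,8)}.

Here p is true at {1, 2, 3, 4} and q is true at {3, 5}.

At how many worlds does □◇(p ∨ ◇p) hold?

3

1: successors {3, 4, 6}; ◇(p ∨ ◇p) there: 3:F, 4:T, 6:T. ✗
2: successors {3}; ◇(p ∨ ◇p) there: 3:F. ✗
3: successors {5}; ◇(p ∨ ◇p) there: 5:T. ✓
4: successors {3, 4}; ◇(p ∨ ◇p) there: 3:F, 4:T. ✗
5: successors {7}; ◇(p ∨ ◇p) there: 7:T. ✓
6: successors {3, 6, 7, 8}; ◇(p ∨ ◇p) there: 3:F, 6:T, 7:T, 8:T. ✗
7: successors {1}; ◇(p ∨ ◇p) there: 1:T. ✓
8: successors {3, 6, 7, 8}; ◇(p ∨ ◇p) there: 3:F, 6:T, 7:T, 8:T. ✗
Satisfying worlds: {3, 5, 7}.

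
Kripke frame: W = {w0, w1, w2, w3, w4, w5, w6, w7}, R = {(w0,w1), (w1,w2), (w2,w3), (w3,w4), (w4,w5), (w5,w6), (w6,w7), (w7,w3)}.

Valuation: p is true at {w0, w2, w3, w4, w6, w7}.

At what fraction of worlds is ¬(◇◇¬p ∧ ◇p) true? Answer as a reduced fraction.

7/8

w0: ◇◇¬p ∧ ◇p is F. ✓
w1: ◇◇¬p ∧ ◇p is F. ✓
w2: ◇◇¬p ∧ ◇p is F. ✓
w3: ◇◇¬p ∧ ◇p is T. ✗
w4: ◇◇¬p ∧ ◇p is F. ✓
w5: ◇◇¬p ∧ ◇p is F. ✓
w6: ◇◇¬p ∧ ◇p is F. ✓
w7: ◇◇¬p ∧ ◇p is F. ✓
That's 7 of 8 worlds, so 7/8.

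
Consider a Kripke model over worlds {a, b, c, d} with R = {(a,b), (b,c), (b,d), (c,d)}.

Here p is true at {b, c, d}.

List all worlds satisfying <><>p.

a: successors {b}; <>p there: b:T. ✓
b: successors {c, d}; <>p there: c:T, d:F. ✓
c: successors {d}; <>p there: d:F. ✗
d: no successors, so <><>p fails. ✗

{a, b}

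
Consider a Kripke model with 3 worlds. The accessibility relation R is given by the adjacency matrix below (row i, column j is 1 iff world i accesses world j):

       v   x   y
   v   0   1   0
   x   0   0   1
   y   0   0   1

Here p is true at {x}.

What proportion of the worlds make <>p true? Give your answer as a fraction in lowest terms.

v: successors {x}; p there: x:T. ✓
x: successors {y}; p there: y:F. ✗
y: successors {y}; p there: y:F. ✗
That's 1 of 3 worlds, so 1/3.

1/3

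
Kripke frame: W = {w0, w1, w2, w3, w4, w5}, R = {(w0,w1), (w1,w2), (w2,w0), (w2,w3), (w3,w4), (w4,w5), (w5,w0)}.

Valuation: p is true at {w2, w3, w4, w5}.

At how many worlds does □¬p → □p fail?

2

w0: □¬p is T, □p is F. ✗
w1: □¬p is F, □p is T. ✓
w2: □¬p is F, □p is F. ✓
w3: □¬p is F, □p is T. ✓
w4: □¬p is F, □p is T. ✓
w5: □¬p is T, □p is F. ✗
Satisfying worlds: {w1, w2, w3, w4}.
So □¬p → □p fails at the other 2 worlds.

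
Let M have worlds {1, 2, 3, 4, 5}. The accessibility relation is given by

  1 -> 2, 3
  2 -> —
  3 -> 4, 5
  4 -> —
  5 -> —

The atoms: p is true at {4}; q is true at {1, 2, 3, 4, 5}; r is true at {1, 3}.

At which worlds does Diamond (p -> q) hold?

{1, 3}

1: successors {2, 3}; p -> q there: 2:T, 3:T. ✓
2: no successors, so Diamond (p -> q) fails. ✗
3: successors {4, 5}; p -> q there: 4:T, 5:T. ✓
4: no successors, so Diamond (p -> q) fails. ✗
5: no successors, so Diamond (p -> q) fails. ✗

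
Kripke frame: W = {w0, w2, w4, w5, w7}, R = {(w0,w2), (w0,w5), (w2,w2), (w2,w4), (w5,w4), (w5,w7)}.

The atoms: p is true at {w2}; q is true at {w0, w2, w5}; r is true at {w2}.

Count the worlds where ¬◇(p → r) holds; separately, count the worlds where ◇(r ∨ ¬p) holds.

For ¬◇(p → r):
w0: ◇(p → r) is T. ✗
w2: ◇(p → r) is T. ✗
w4: ◇(p → r) is F. ✓
w5: ◇(p → r) is T. ✗
w7: ◇(p → r) is F. ✓
— 2 worlds.
For ◇(r ∨ ¬p):
w0: successors {w2, w5}; r ∨ ¬p there: w2:T, w5:T. ✓
w2: successors {w2, w4}; r ∨ ¬p there: w2:T, w4:T. ✓
w4: no successors, so ◇(r ∨ ¬p) fails. ✗
w5: successors {w4, w7}; r ∨ ¬p there: w4:T, w7:T. ✓
w7: no successors, so ◇(r ∨ ¬p) fails. ✗
— 3 worlds.

2 and 3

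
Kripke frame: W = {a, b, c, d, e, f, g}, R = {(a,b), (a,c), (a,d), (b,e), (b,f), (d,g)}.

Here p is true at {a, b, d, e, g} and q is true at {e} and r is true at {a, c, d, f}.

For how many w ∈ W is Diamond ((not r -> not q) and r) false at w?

a: successors {b, c, d}; (not r -> not q) and r there: b:F, c:T, d:T. ✓
b: successors {e, f}; (not r -> not q) and r there: e:F, f:T. ✓
c: no successors, so Diamond ((not r -> not q) and r) fails. ✗
d: successors {g}; (not r -> not q) and r there: g:F. ✗
e: no successors, so Diamond ((not r -> not q) and r) fails. ✗
f: no successors, so Diamond ((not r -> not q) and r) fails. ✗
g: no successors, so Diamond ((not r -> not q) and r) fails. ✗
Satisfying worlds: {a, b}.
So Diamond ((not r -> not q) and r) fails at the other 5 worlds.

5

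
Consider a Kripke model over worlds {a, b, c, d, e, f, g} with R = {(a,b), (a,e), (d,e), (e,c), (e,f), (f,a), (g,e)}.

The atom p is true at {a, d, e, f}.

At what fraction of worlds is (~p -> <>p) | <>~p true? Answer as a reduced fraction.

a: ~p -> <>p is T, <>~p is T. ✓
b: ~p -> <>p is F, <>~p is F. ✗
c: ~p -> <>p is F, <>~p is F. ✗
d: ~p -> <>p is T, <>~p is F. ✓
e: ~p -> <>p is T, <>~p is T. ✓
f: ~p -> <>p is T, <>~p is F. ✓
g: ~p -> <>p is T, <>~p is F. ✓
That's 5 of 7 worlds, so 5/7.

5/7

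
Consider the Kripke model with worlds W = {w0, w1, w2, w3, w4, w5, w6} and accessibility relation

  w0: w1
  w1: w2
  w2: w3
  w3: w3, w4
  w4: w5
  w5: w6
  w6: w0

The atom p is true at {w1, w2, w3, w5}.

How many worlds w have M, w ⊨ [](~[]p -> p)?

6

w0: successors {w1}; ~[]p -> p there: w1:T. ✓
w1: successors {w2}; ~[]p -> p there: w2:T. ✓
w2: successors {w3}; ~[]p -> p there: w3:T. ✓
w3: successors {w3, w4}; ~[]p -> p there: w3:T, w4:T. ✓
w4: successors {w5}; ~[]p -> p there: w5:T. ✓
w5: successors {w6}; ~[]p -> p there: w6:F. ✗
w6: successors {w0}; ~[]p -> p there: w0:T. ✓
Satisfying worlds: {w0, w1, w2, w3, w4, w6}.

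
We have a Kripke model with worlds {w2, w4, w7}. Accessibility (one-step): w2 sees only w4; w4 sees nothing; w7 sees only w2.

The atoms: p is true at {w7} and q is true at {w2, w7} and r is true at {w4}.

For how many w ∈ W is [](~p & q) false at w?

1

w2: successors {w4}; ~p & q there: w4:F. ✗
w4: no successors, so [](~p & q) holds vacuously. ✓
w7: successors {w2}; ~p & q there: w2:T. ✓
Satisfying worlds: {w4, w7}.
So [](~p & q) fails at the other 1 world.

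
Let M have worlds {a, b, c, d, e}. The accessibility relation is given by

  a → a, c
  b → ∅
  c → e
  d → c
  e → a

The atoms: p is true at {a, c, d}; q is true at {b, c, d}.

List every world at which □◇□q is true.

{b}

a: successors {a, c}; ◇□q there: a:F, c:F. ✗
b: no successors, so □◇□q holds vacuously. ✓
c: successors {e}; ◇□q there: e:F. ✗
d: successors {c}; ◇□q there: c:F. ✗
e: successors {a}; ◇□q there: a:F. ✗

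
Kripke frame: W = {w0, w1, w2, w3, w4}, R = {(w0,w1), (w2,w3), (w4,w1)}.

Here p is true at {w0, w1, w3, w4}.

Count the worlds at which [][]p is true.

5

w0: successors {w1}; []p there: w1:T. ✓
w1: no successors, so [][]p holds vacuously. ✓
w2: successors {w3}; []p there: w3:T. ✓
w3: no successors, so [][]p holds vacuously. ✓
w4: successors {w1}; []p there: w1:T. ✓
Satisfying worlds: {w0, w1, w2, w3, w4}.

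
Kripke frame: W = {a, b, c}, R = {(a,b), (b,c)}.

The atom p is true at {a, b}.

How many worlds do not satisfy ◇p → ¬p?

a: ◇p is T, ¬p is F. ✗
b: ◇p is F, ¬p is F. ✓
c: ◇p is F, ¬p is T. ✓
Satisfying worlds: {b, c}.
So ◇p → ¬p fails at the other 1 world.

1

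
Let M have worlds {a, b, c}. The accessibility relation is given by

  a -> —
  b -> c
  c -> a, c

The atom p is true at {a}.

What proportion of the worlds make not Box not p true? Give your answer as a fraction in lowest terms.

a: Box not p is T. ✗
b: Box not p is T. ✗
c: Box not p is F. ✓
That's 1 of 3 worlds, so 1/3.

1/3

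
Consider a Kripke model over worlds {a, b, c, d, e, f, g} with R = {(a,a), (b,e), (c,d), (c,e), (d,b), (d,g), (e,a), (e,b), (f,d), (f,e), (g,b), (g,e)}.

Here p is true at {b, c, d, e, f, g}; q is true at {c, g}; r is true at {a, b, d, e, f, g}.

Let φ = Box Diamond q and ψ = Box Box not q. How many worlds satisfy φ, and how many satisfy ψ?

For Box Diamond q:
a: successors {a}; Diamond q there: a:F. ✗
b: successors {e}; Diamond q there: e:F. ✗
c: successors {d, e}; Diamond q there: d:T, e:F. ✗
d: successors {b, g}; Diamond q there: b:F, g:F. ✗
e: successors {a, b}; Diamond q there: a:F, b:F. ✗
f: successors {d, e}; Diamond q there: d:T, e:F. ✗
g: successors {b, e}; Diamond q there: b:F, e:F. ✗
— 0 worlds.
For Box Box not q:
a: successors {a}; Box not q there: a:T. ✓
b: successors {e}; Box not q there: e:T. ✓
c: successors {d, e}; Box not q there: d:F, e:T. ✗
d: successors {b, g}; Box not q there: b:T, g:T. ✓
e: successors {a, b}; Box not q there: a:T, b:T. ✓
f: successors {d, e}; Box not q there: d:F, e:T. ✗
g: successors {b, e}; Box not q there: b:T, e:T. ✓
— 5 worlds.

0 and 5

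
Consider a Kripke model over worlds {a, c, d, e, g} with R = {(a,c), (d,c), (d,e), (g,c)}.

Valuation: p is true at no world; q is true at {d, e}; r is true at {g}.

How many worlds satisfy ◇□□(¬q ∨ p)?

a: successors {c}; □□(¬q ∨ p) there: c:T. ✓
c: no successors, so ◇□□(¬q ∨ p) fails. ✗
d: successors {c, e}; □□(¬q ∨ p) there: c:T, e:T. ✓
e: no successors, so ◇□□(¬q ∨ p) fails. ✗
g: successors {c}; □□(¬q ∨ p) there: c:T. ✓
Satisfying worlds: {a, d, g}.

3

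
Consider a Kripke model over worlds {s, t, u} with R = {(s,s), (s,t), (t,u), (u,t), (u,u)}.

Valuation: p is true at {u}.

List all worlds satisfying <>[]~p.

{s}

s: successors {s, t}; []~p there: s:T, t:F. ✓
t: successors {u}; []~p there: u:F. ✗
u: successors {t, u}; []~p there: t:F, u:F. ✗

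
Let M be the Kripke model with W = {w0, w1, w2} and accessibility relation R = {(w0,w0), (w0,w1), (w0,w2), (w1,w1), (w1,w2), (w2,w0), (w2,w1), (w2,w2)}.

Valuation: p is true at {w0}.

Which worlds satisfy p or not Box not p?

w0: p is T, not Box not p is T. ✓
w1: p is F, not Box not p is F. ✗
w2: p is F, not Box not p is T. ✓

{w0, w2}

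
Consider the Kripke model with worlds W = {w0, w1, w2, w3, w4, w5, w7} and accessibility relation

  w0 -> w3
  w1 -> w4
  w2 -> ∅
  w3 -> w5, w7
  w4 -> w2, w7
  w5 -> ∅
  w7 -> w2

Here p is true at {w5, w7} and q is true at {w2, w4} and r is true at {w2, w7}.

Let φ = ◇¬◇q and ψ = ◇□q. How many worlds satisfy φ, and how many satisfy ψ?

4 and 3

For ◇¬◇q:
w0: successors {w3}; ¬◇q there: w3:T. ✓
w1: successors {w4}; ¬◇q there: w4:F. ✗
w2: no successors, so ◇¬◇q fails. ✗
w3: successors {w5, w7}; ¬◇q there: w5:T, w7:F. ✓
w4: successors {w2, w7}; ¬◇q there: w2:T, w7:F. ✓
w5: no successors, so ◇¬◇q fails. ✗
w7: successors {w2}; ¬◇q there: w2:T. ✓
— 4 worlds.
For ◇□q:
w0: successors {w3}; □q there: w3:F. ✗
w1: successors {w4}; □q there: w4:F. ✗
w2: no successors, so ◇□q fails. ✗
w3: successors {w5, w7}; □q there: w5:T, w7:T. ✓
w4: successors {w2, w7}; □q there: w2:T, w7:T. ✓
w5: no successors, so ◇□q fails. ✗
w7: successors {w2}; □q there: w2:T. ✓
— 3 worlds.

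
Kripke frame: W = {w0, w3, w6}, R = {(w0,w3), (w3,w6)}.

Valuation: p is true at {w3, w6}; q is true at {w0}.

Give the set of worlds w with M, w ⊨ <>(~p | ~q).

{w0, w3}

w0: successors {w3}; ~p | ~q there: w3:T. ✓
w3: successors {w6}; ~p | ~q there: w6:T. ✓
w6: no successors, so <>(~p | ~q) fails. ✗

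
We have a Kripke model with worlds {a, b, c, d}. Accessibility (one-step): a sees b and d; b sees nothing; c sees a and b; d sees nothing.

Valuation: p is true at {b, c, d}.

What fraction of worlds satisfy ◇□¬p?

a: successors {b, d}; □¬p there: b:T, d:T. ✓
b: no successors, so ◇□¬p fails. ✗
c: successors {a, b}; □¬p there: a:F, b:T. ✓
d: no successors, so ◇□¬p fails. ✗
That's 2 of 4 worlds, so 2/4 = 1/2.

1/2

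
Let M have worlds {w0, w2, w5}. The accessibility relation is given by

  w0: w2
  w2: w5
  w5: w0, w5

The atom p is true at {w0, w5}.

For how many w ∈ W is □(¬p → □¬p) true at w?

2

w0: successors {w2}; ¬p → □¬p there: w2:F. ✗
w2: successors {w5}; ¬p → □¬p there: w5:T. ✓
w5: successors {w0, w5}; ¬p → □¬p there: w0:T, w5:T. ✓
Satisfying worlds: {w2, w5}.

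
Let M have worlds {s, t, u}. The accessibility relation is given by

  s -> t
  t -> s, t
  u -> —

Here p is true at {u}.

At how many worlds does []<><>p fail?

s: successors {t}; <><>p there: t:F. ✗
t: successors {s, t}; <><>p there: s:F, t:F. ✗
u: no successors, so []<><>p holds vacuously. ✓
Satisfying worlds: {u}.
So []<><>p fails at the other 2 worlds.

2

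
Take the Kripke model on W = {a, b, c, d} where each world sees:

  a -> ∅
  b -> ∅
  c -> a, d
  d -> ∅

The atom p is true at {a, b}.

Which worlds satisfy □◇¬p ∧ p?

a: □◇¬p is T, p is T. ✓
b: □◇¬p is T, p is T. ✓
c: □◇¬p is F, p is F. ✗
d: □◇¬p is T, p is F. ✗

{a, b}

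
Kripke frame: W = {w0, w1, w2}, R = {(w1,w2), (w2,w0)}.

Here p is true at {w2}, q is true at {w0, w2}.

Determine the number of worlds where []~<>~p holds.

w0: no successors, so []~<>~p holds vacuously. ✓
w1: successors {w2}; ~<>~p there: w2:F. ✗
w2: successors {w0}; ~<>~p there: w0:T. ✓
Satisfying worlds: {w0, w2}.

2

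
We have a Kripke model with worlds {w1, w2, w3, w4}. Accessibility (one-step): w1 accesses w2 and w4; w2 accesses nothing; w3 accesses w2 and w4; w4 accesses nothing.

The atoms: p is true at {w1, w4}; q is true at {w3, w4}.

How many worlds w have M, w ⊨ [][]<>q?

w1: successors {w2, w4}; []<>q there: w2:T, w4:T. ✓
w2: no successors, so [][]<>q holds vacuously. ✓
w3: successors {w2, w4}; []<>q there: w2:T, w4:T. ✓
w4: no successors, so [][]<>q holds vacuously. ✓
Satisfying worlds: {w1, w2, w3, w4}.

4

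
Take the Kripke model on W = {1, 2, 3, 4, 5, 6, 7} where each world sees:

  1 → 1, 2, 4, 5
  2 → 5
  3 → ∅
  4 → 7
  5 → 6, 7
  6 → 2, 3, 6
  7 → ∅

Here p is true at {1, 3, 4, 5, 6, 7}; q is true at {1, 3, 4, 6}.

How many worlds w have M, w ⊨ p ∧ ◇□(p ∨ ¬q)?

4

1: p is T, ◇□(p ∨ ¬q) is T. ✓
2: p is F, ◇□(p ∨ ¬q) is T. ✗
3: p is T, ◇□(p ∨ ¬q) is F. ✗
4: p is T, ◇□(p ∨ ¬q) is T. ✓
5: p is T, ◇□(p ∨ ¬q) is T. ✓
6: p is T, ◇□(p ∨ ¬q) is T. ✓
7: p is T, ◇□(p ∨ ¬q) is F. ✗
Satisfying worlds: {1, 4, 5, 6}.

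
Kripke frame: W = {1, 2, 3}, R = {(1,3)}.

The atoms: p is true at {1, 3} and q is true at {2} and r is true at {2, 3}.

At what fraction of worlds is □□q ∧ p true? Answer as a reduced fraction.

1: □□q is T, p is T. ✓
2: □□q is T, p is F. ✗
3: □□q is T, p is T. ✓
That's 2 of 3 worlds, so 2/3.

2/3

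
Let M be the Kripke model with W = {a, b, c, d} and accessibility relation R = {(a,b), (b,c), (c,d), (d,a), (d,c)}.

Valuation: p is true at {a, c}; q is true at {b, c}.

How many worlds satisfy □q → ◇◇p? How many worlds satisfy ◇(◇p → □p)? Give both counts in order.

For □q → ◇◇p:
a: □q is T, ◇◇p is T. ✓
b: □q is T, ◇◇p is F. ✗
c: □q is F, ◇◇p is T. ✓
d: □q is F, ◇◇p is F. ✓
— 3 worlds.
For ◇(◇p → □p):
a: successors {b}; ◇p → □p there: b:T. ✓
b: successors {c}; ◇p → □p there: c:T. ✓
c: successors {d}; ◇p → □p there: d:T. ✓
d: successors {a, c}; ◇p → □p there: a:T, c:T. ✓
— 4 worlds.

3 and 4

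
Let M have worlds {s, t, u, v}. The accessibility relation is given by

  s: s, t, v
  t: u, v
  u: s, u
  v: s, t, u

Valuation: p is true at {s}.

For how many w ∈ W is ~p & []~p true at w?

1

s: ~p is F, []~p is F. ✗
t: ~p is T, []~p is T. ✓
u: ~p is T, []~p is F. ✗
v: ~p is T, []~p is F. ✗
Satisfying worlds: {t}.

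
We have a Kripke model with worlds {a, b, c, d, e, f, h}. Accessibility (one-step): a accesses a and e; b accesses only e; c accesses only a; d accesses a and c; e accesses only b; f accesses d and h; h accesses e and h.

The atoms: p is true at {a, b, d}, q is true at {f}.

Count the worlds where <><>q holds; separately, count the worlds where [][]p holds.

0 and 1

For <><>q:
a: successors {a, e}; <>q there: a:F, e:F. ✗
b: successors {e}; <>q there: e:F. ✗
c: successors {a}; <>q there: a:F. ✗
d: successors {a, c}; <>q there: a:F, c:F. ✗
e: successors {b}; <>q there: b:F. ✗
f: successors {d, h}; <>q there: d:F, h:F. ✗
h: successors {e, h}; <>q there: e:F, h:F. ✗
— 0 worlds.
For [][]p:
a: successors {a, e}; []p there: a:F, e:T. ✗
b: successors {e}; []p there: e:T. ✓
c: successors {a}; []p there: a:F. ✗
d: successors {a, c}; []p there: a:F, c:T. ✗
e: successors {b}; []p there: b:F. ✗
f: successors {d, h}; []p there: d:F, h:F. ✗
h: successors {e, h}; []p there: e:T, h:F. ✗
— 1 world.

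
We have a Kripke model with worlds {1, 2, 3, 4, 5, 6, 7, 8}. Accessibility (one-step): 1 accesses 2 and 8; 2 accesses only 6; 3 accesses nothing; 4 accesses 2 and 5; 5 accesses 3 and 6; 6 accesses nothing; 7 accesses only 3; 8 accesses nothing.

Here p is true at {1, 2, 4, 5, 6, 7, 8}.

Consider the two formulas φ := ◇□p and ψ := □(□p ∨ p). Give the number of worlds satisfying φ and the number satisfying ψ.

For ◇□p:
1: successors {2, 8}; □p there: 2:T, 8:T. ✓
2: successors {6}; □p there: 6:T. ✓
3: no successors, so ◇□p fails. ✗
4: successors {2, 5}; □p there: 2:T, 5:F. ✓
5: successors {3, 6}; □p there: 3:T, 6:T. ✓
6: no successors, so ◇□p fails. ✗
7: successors {3}; □p there: 3:T. ✓
8: no successors, so ◇□p fails. ✗
— 5 worlds.
For □(□p ∨ p):
1: successors {2, 8}; □p ∨ p there: 2:T, 8:T. ✓
2: successors {6}; □p ∨ p there: 6:T. ✓
3: no successors, so □(□p ∨ p) holds vacuously. ✓
4: successors {2, 5}; □p ∨ p there: 2:T, 5:T. ✓
5: successors {3, 6}; □p ∨ p there: 3:T, 6:T. ✓
6: no successors, so □(□p ∨ p) holds vacuously. ✓
7: successors {3}; □p ∨ p there: 3:T. ✓
8: no successors, so □(□p ∨ p) holds vacuously. ✓
— 8 worlds.

5 and 8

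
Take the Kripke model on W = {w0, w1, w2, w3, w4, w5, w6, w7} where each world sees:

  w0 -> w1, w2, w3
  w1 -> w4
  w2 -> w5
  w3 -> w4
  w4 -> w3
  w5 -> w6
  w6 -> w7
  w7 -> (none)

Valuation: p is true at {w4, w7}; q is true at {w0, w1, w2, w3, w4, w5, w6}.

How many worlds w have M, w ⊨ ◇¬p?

4

w0: successors {w1, w2, w3}; ¬p there: w1:T, w2:T, w3:T. ✓
w1: successors {w4}; ¬p there: w4:F. ✗
w2: successors {w5}; ¬p there: w5:T. ✓
w3: successors {w4}; ¬p there: w4:F. ✗
w4: successors {w3}; ¬p there: w3:T. ✓
w5: successors {w6}; ¬p there: w6:T. ✓
w6: successors {w7}; ¬p there: w7:F. ✗
w7: no successors, so ◇¬p fails. ✗
Satisfying worlds: {w0, w2, w4, w5}.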